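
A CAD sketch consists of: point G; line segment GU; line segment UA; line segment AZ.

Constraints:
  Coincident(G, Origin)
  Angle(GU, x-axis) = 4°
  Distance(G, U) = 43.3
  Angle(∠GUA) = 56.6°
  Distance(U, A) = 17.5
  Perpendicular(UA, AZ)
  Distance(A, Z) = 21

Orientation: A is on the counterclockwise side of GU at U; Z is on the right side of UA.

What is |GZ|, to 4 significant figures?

57.50

∠GUA = 56.6°, so UA runs at 4.0° + (180° − 56.6°) = 127.4° from the x-axis; with |UA| = 17.5, A = U + 17.5·(cos 127.4°, sin 127.4°) = (32.57, 16.92). UA is perpendicular to AZ; with |AZ| = 21.0 on the right of UA, Z = A + 21.0·(0.7944, 0.6074) = (49.25, 29.68). Then |GZ| = |Z − G| = 57.50.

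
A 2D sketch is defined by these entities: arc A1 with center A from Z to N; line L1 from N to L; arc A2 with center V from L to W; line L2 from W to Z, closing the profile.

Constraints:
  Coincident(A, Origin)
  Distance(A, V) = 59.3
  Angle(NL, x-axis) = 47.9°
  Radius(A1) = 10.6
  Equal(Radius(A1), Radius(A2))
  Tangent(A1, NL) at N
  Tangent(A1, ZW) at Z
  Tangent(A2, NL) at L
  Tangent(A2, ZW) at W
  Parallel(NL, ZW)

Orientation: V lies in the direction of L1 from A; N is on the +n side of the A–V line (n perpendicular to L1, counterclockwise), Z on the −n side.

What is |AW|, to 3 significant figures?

60.2

The slot axis is L1's direction at 47.9°, so u = (cos 47.9°, sin 47.9°) = (0.670, 0.742) and n = (−sin 47.9°, cos 47.9°) = (-0.742, 0.670). A is at the origin and V lies 59.3 along u from A, so V = 59.3·u = (39.8, 44.0). Tangency of A1 to both parallel lines with radius 10.6 puts N and Z at A ± 10.6·n: N = (-7.86, 7.11), Z = (7.86, -7.11). Equal radii place L and W the same way about V: L = V + 10.6·n = (31.9, 51.1), W = V − 10.6·n = (47.6, 36.9). Then |AW| = |W − A| = 60.2.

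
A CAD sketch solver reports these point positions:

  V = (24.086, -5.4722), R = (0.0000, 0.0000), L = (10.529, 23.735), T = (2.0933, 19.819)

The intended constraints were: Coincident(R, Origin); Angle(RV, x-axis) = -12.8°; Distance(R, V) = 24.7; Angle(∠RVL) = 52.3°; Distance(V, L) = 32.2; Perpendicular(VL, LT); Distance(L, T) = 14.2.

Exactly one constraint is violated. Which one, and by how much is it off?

Distance(L, T) = 14.2 — off by 4.90.

R = (0.00, 0.00) ✓; RV at -12.80° ✓; |RV| = 24.70 ✓; ∠RVL = 52.30° ✓; |VL| = 32.20 ✓; ∠(VL, LT) = 90.00° ✓; |LT| = 9.300 ✗.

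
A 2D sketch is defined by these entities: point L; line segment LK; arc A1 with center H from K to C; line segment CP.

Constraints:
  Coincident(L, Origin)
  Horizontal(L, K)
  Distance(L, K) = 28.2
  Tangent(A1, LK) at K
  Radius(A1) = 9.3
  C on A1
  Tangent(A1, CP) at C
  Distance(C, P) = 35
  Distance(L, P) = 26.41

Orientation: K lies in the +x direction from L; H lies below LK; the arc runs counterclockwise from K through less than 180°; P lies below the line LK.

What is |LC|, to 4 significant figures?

22.05

Checks: L = (0.00, 0.00) ✓; |HC| = 9.300 ✓; ∠(HC, CP) = 90.00° ✓; |CP| = 35.00 ✓; |LP| = 26.41 ✓.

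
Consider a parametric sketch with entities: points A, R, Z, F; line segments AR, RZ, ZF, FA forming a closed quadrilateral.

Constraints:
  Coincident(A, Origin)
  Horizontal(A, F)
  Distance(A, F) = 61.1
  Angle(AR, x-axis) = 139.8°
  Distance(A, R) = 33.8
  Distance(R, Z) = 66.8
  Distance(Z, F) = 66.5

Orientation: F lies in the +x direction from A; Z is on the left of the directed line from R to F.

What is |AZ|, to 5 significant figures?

65.873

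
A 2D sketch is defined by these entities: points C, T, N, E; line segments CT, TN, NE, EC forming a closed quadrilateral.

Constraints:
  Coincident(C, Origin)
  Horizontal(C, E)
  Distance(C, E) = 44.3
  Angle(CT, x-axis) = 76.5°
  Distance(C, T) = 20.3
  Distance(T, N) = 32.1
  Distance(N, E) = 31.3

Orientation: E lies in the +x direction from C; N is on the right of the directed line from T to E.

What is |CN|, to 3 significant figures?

18.3

Checks: |TN| = 32.10 ✓; |NE| = 31.30 ✓.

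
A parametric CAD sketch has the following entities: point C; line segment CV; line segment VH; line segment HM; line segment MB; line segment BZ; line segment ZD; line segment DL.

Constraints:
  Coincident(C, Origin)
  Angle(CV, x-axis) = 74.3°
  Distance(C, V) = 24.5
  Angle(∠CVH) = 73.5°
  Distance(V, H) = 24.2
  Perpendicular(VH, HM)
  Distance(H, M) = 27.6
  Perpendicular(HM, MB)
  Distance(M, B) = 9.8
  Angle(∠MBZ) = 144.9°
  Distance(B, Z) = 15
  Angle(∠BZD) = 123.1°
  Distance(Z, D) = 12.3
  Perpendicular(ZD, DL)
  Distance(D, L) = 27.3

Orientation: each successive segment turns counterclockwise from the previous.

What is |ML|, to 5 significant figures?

20.746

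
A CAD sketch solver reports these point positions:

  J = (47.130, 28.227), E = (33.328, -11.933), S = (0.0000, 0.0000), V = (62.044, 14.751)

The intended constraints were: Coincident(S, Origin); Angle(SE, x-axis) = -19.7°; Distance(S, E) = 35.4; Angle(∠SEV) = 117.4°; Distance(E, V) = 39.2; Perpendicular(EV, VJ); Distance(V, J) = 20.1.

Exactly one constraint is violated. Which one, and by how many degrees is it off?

Perpendicular(EV, VJ) — off by 5.00°.

S = (0.00, 0.00) ✓; SE at -19.70° ✓; |SE| = 35.40 ✓; ∠SEV = 117.4° ✓; |EV| = 39.20 ✓; ∠(EV, VJ) = 95.00° ✗; |VJ| = 20.10 ✓.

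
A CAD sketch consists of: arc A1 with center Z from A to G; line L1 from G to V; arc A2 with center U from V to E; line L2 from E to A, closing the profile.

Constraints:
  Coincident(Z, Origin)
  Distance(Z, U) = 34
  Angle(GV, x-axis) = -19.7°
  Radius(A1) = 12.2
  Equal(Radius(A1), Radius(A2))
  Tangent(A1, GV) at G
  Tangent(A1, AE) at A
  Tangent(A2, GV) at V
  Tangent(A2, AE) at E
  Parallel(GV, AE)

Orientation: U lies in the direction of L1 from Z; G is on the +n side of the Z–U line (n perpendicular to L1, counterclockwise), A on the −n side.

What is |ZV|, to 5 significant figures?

36.123

The slot axis is L1's direction at -19.7°, so u = (cos -19.7°, sin -19.7°) = (0.94147, -0.33710) and n = (−sin -19.7°, cos -19.7°) = (0.33710, 0.94147). Z is at the origin and U lies 34.0 along u from Z, so U = 34.0·u = (32.010, -11.461). Tangency of A1 to both parallel lines with radius 12.2 puts G and A at Z ± 12.2·n: G = (4.1126, 11.486), A = (-4.1126, -11.486). Equal radii place V and E the same way about U: V = U + 12.2·n = (36.123, 0.024702), E = U − 12.2·n = (27.897, -22.947). Then |ZV| = |V − Z| = 36.123.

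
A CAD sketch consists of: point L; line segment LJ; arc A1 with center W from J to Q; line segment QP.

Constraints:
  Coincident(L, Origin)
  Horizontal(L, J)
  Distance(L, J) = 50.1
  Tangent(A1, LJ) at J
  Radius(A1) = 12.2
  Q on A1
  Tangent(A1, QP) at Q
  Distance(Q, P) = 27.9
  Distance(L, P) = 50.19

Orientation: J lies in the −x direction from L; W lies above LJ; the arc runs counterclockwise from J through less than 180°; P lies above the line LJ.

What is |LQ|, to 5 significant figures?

39.398

Checks: |WQ| = 12.20 ✓; ∠(WQ, QP) = 90.00° ✓; |QP| = 27.90 ✓; |LP| = 50.19 ✓.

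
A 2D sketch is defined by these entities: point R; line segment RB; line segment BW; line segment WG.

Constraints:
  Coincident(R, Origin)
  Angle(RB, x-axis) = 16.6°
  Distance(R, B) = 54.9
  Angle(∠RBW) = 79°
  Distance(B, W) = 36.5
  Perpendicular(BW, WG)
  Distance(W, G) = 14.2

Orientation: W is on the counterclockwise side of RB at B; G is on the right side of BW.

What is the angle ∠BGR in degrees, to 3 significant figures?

47.8°

∠RBW = 79.0°, so BW runs at 16.6° + (180° − 79.0°) = 118° from the x-axis; with |BW| = 36.5, W = B + 36.5·(cos 118°, sin 118°) = (35.7, 48.0). BW is perpendicular to WG; with |WG| = 14.2 on the right of BW, G = W + 14.2·(0.886, 0.463) = (48.3, 54.6). Then cos ∠BGR = GB·GR / (|GB||GR|), giving 47.8°.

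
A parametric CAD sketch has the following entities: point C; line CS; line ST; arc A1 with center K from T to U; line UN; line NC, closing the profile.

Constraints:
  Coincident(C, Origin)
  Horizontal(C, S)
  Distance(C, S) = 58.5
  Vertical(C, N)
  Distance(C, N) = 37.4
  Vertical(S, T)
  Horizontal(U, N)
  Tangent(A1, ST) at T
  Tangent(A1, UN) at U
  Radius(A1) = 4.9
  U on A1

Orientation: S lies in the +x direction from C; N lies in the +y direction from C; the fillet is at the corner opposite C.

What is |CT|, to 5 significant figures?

66.922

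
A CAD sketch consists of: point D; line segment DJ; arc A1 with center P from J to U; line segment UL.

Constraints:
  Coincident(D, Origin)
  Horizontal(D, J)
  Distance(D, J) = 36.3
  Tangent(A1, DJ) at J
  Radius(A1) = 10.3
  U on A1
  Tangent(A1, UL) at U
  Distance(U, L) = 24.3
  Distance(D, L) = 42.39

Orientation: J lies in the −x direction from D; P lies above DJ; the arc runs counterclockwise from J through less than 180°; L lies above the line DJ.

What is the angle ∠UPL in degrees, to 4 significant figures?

67.03°

D is at the origin; D and J share the same y with |DJ| = 36.3 and J on the −x side, so J = (-36.30, 0.000). Tangency of A1 to DJ means the radius PJ is perpendicular to DJ, so P = J + (0, 10.3) = (-36.30, 10.30). Since PU ⟂ UL (tangency), |PL| = √(10.3² + 24.3²) = 26.39 regardless of where U sits on A1. So L lies on both circle(D, 42.39) and circle(P, 26.39); the above-DJ intersection is L = (-25.07, 34.18). U is the foot of the tangent from L: U = (-26.01, 9.902).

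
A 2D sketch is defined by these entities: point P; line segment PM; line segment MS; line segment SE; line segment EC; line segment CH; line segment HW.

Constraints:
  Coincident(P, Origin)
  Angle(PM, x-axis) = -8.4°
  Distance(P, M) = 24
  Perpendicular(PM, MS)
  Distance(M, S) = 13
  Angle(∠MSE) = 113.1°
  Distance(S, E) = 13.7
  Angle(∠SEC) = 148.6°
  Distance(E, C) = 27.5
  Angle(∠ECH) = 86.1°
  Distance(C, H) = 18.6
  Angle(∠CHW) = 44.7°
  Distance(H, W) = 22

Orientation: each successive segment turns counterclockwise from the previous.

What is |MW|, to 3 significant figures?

28.2

P is at the origin; PM runs at -8.4° with length 24.0, so M = (23.7, -3.51). PM ⟂ MS, so MS runs at 81.6°; with |MS| = 13.0, S = (25.6, 9.35). ∠MSE = 113.1° gives SE at 148° from the x-axis; with |SE| = 13.7, E = (14.0, 16.5). ∠SEC = 148.6° gives EC at 180° from the x-axis; with |EC| = 27.5, C = (-13.5, 16.6). ∠ECH = 86.1° gives CH at -86.2° from the x-axis; with |CH| = 18.6, H = (-12.3, -2.00). ∠CHW = 44.7° gives HW at 49.1° from the x-axis; with |HW| = 22.0, W = (2.10, 14.6). Then |MW| = |W − M| = 28.2.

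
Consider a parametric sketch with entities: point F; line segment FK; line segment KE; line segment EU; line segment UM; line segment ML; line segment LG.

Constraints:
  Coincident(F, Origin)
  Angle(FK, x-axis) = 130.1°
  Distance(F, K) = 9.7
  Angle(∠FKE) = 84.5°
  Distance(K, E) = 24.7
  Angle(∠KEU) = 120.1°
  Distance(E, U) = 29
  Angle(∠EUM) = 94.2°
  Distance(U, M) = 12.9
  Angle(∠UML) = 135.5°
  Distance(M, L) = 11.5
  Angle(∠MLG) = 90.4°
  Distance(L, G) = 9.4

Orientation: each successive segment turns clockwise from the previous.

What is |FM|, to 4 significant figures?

35.78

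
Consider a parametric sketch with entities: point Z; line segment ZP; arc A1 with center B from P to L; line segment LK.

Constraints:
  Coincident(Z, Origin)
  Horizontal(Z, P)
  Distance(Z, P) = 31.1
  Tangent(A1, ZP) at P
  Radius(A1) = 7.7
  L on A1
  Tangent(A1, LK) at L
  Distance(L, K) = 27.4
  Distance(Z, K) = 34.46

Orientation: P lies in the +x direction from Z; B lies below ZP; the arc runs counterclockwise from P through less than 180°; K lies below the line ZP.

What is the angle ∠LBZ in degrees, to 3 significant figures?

5.15°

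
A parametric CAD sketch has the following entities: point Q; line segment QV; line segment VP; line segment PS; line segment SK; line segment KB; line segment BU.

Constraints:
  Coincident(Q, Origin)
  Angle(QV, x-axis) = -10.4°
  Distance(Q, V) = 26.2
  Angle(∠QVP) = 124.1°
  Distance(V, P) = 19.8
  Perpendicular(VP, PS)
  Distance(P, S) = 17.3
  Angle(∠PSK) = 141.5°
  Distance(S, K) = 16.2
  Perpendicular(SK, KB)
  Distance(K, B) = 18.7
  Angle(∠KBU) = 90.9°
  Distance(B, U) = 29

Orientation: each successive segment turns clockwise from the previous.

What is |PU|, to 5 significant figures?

8.4188

SK is perpendicular to KB, so KB runs at 75.200°; with |KB| = 18.7, B = (7.0015, -7.5956). ∠KBU = 90.9° gives BU at -13.900° from the x-axis; with |BU| = 29.0, U = (35.152, -14.562). Then |PU| = |U − P| = 8.4188.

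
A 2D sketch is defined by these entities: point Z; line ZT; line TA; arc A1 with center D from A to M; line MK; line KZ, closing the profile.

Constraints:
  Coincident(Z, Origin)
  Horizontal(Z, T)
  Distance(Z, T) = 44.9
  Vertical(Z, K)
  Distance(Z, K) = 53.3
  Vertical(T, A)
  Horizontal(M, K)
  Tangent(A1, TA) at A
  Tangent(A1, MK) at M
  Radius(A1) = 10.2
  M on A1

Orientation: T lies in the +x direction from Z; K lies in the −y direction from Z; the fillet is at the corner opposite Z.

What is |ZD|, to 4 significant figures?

55.33

Z is at the origin; ZT is horizontal with |ZT| = 44.9 and T on the +x side, so T = (44.90, 0.000). ZK is vertical with |ZK| = 53.3 and K on the −y side, so K = (0.000, -53.30). The virtual corner opposite Z is at (44.90, -53.30). The tangent condition forces DA to be normal to TA and since A1 is tangent to MK there, DM ⟂ MK, with radius 10.2, so the center D sits 10.2 in from both sides at D = (34.70, -43.10). Then |ZD| = |D − Z| = 55.33.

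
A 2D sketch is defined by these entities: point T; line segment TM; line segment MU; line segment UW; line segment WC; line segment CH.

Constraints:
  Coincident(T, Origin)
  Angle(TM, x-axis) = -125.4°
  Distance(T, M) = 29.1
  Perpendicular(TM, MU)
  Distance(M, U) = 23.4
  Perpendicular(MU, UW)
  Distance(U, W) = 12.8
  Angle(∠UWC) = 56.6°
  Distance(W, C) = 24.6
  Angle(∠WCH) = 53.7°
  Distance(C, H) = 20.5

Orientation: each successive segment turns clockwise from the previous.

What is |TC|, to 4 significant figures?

29.98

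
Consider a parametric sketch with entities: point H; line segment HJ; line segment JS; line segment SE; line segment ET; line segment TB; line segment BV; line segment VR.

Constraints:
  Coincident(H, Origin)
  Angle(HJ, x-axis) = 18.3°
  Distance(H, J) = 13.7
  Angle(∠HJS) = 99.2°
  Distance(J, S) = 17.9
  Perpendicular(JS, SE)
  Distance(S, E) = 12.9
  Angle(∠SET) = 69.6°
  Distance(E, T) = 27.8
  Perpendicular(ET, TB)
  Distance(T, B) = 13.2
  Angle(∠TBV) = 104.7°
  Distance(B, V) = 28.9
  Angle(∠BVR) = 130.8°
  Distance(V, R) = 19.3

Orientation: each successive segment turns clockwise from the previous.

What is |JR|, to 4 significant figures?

37.52

∠TBV = 104.7° gives BV at -68.20° from the x-axis; with |BV| = 28.9, V = (30.23, -15.15). ∠BVR = 130.8° gives VR at -117.4° from the x-axis; with |VR| = 19.3, R = (21.34, -32.28). Then |JR| = |R − J| = 37.52.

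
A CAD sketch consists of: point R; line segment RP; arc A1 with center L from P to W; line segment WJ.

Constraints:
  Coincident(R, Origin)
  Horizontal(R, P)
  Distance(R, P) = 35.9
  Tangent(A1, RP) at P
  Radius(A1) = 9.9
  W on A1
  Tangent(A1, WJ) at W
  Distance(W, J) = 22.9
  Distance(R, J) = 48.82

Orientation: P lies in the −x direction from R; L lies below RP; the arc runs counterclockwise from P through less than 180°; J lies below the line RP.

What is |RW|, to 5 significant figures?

46.975

R is at the origin; R and P share the same y with |RP| = 35.9 and P on the −x side, so P = (-35.900, 0.0000). Since A1 is tangent to RP there, LP ⟂ RP, so L = P + (0, -9.9) = (-35.900, -9.9000). Since LW ⟂ WJ (tangency), |LJ| = √(9.9² + 22.9²) = 24.948 regardless of where W sits on A1. So J lies on both circle(R, 48.82) and circle(L, 24.948); the below-RP intersection is J = (-34.246, -34.793). W is the foot of the tangent from J: W = (-44.707, -14.422).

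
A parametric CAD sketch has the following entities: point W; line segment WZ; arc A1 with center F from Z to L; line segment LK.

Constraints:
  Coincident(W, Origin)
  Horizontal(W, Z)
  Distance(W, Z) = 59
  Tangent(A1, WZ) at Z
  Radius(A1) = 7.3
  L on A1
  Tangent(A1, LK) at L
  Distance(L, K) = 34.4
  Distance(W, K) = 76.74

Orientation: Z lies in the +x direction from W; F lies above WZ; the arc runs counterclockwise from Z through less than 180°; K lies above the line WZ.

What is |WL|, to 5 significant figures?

66.738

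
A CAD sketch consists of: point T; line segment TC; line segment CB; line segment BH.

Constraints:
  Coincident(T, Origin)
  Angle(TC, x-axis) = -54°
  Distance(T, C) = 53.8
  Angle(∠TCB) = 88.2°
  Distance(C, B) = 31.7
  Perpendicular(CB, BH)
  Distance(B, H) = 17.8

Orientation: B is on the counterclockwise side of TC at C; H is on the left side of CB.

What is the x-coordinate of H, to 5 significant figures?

45.761

T is at the origin; TC runs at -54.0° with length 53.8, so C = 53.8·(cos -54.0°, sin -54.0°) = (31.623, -43.525). ∠TCB = 88.2°, so CB runs at -54.0° + (180° − 88.2°) = 37.800° from the x-axis; with |CB| = 31.7, B = C + 31.7·(cos 37.800°, sin 37.800°) = (56.671, -24.096). CB is perpendicular to BH; with |BH| = 17.8 on the left of CB, H = B + 17.8·(-0.61291, 0.79016) = (45.761, -10.031). So H.x = 45.761.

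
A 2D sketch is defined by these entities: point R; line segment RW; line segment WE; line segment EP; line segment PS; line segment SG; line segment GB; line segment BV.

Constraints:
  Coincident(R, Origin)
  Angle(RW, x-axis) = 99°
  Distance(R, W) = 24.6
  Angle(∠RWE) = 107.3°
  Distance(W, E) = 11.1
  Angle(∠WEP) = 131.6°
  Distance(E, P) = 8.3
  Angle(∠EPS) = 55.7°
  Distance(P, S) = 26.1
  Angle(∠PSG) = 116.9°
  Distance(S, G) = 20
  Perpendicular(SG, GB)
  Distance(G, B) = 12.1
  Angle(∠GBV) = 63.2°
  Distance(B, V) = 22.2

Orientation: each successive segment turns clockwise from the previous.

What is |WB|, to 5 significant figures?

17.363

R is at the origin; RW runs at 99.0° with length 24.6, so W = (-3.8483, 24.297). ∠RWE = 107.3° gives WE at 26.300° from the x-axis; with |WE| = 11.1, E = (6.1027, 29.215). ∠WEP = 131.6° gives EP at -22.100° from the x-axis; with |EP| = 8.3, P = (13.793, 26.093). ∠EPS = 55.7° gives PS at -146.40° from the x-axis; with |PS| = 26.1, S = (-7.9463, 11.649). ∠PSG = 116.9° gives SG at 150.50° from the x-axis; with |SG| = 20.0, G = (-25.353, 21.498). SG is perpendicular to GB, so GB runs at 60.500°; with |GB| = 12.1, B = (-19.395, 32.029). Then |WB| = |B − W| = 17.363.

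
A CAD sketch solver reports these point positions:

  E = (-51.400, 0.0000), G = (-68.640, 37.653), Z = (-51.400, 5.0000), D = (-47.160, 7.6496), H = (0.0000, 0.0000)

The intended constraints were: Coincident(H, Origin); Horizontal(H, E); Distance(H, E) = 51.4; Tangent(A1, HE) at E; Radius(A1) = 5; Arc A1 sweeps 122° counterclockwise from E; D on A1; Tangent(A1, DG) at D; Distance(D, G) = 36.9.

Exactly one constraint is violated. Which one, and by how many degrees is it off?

Tangent(A1, DG) at D — off by 3.60°.

H = (0.00, 0.00) ✓; H.y = 0.00, E.y = 0.00 ✓; |HE| = 51.40 ✓; ∠(ZE, EH) = 90.00° ✓; |ZE| = 5.000 ✓; bearing(Z→D) − bearing(Z→E) = 122.0° ✓; |ZD| = 5.000 ✓; ∠(ZD, DG) = 86.40° ✗; |DG| = 36.90 ✓.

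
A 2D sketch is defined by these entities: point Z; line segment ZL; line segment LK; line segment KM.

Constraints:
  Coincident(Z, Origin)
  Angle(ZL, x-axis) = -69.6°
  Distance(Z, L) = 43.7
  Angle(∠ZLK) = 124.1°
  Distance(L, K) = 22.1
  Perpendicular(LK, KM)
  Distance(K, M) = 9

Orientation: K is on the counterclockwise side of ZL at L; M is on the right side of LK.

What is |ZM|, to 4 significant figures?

64.91

Z is at the origin; ZL runs at -69.6° with length 43.7, so L = 43.7·(cos -69.6°, sin -69.6°) = (15.23, -40.96). ∠ZLK = 124.1°, so LK runs at -69.6° + (180° − 124.1°) = -13.70° from the x-axis; with |LK| = 22.1, K = L + 22.1·(cos -13.70°, sin -13.70°) = (36.70, -46.19). LK is perpendicular to KM; with |KM| = 9.0 on the right of LK, M = K + 9.0·(-0.2368, -0.9715) = (34.57, -54.94). Then |ZM| = |M − Z| = 64.91.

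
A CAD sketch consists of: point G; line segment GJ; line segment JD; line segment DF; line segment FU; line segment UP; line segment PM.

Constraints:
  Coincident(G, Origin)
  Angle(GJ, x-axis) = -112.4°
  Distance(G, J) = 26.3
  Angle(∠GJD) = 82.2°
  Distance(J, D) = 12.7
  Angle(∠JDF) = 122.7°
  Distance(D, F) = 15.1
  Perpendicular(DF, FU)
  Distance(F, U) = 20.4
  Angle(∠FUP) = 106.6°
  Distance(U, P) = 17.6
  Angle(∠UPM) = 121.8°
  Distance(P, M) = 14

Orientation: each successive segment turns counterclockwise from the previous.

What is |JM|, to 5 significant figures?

7.6515

G is at the origin; GJ runs at -112.4° with length 26.3, so J = (-10.022, -24.316). ∠GJD = 82.2° gives JD at -14.600° from the x-axis; with |JD| = 12.7, D = (2.2678, -27.517). ∠JDF = 122.7° gives DF at 42.700° from the x-axis; with |DF| = 15.1, F = (13.365, -17.277). DF is perpendicular to FU, so FU runs at 132.70°; with |FU| = 20.4, U = (-0.46949, -2.2844). ∠FUP = 106.6° gives UP at -153.90° from the x-axis; with |UP| = 17.6, P = (-16.275, -10.027). ∠UPM = 121.8° gives PM at -95.700° from the x-axis; with |PM| = 14.0, M = (-17.665, -23.958). Then |JM| = |M − J| = 7.6515.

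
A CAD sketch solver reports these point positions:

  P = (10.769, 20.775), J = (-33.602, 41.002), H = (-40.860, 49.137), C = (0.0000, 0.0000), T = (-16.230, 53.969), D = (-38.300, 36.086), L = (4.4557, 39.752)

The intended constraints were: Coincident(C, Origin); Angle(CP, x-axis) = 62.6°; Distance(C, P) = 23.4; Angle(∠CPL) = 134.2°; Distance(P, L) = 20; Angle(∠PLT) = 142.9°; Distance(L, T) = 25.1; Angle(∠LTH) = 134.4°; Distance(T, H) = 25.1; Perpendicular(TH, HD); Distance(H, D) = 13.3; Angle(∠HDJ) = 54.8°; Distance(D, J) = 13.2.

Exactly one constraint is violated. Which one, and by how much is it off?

Distance(D, J) = 13.2 — off by 6.40.

C = (0.00, 0.00) ✓; CP at 62.60° ✓; |CP| = 23.40 ✓; ∠CPL = 134.2° ✓; |PL| = 20.00 ✓; ∠PLT = 142.9° ✓; |LT| = 25.10 ✓; ∠LTH = 134.4° ✓; |TH| = 25.10 ✓; ∠(TH, HD) = 90.00° ✓; |HD| = 13.30 ✓; ∠HDJ = 54.80° ✓; |DJ| = 6.800 ✗.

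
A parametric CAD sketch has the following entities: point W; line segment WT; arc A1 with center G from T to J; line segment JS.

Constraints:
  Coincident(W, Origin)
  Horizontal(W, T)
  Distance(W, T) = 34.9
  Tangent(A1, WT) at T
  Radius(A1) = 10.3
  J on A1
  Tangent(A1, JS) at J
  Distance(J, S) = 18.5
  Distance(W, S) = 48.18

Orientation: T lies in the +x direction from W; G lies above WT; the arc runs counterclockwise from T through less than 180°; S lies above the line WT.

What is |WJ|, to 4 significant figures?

46.61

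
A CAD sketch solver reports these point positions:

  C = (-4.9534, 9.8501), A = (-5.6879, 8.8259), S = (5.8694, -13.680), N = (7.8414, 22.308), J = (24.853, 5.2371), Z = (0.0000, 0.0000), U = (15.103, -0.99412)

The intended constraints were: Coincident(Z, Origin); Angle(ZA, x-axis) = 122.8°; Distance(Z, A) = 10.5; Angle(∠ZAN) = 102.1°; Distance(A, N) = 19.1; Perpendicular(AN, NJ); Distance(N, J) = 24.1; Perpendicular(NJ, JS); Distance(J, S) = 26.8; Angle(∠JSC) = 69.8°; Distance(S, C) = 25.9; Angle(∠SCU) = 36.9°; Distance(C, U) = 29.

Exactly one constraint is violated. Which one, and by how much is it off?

Distance(C, U) = 29 — off by 6.20.

Z = (0.00, 0.00) ✓; ZA at 122.8° ✓; |ZA| = 10.50 ✓; ∠ZAN = 102.1° ✓; |AN| = 19.10 ✓; ∠(AN, NJ) = 90.00° ✓; |NJ| = 24.10 ✓; ∠(NJ, JS) = 90.00° ✓; |JS| = 26.80 ✓; ∠JSC = 69.80° ✓; |SC| = 25.90 ✓; ∠SCU = 36.90° ✓; |CU| = 22.80 ✗.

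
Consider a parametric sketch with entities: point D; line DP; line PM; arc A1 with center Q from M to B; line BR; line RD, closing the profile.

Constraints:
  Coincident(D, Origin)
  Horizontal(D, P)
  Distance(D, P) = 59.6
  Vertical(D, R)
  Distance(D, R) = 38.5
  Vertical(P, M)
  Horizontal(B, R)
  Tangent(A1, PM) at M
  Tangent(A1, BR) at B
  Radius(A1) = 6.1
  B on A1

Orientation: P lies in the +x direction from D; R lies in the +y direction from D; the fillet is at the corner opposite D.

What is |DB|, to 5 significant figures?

65.913

D is at the origin; D and P share the same y with |DP| = 59.6 and P on the +x side, so P = (59.600, 0.0000). DR is vertical with |DR| = 38.5 and R on the +y side, so R = (0.0000, 38.500). The virtual corner opposite D is at (59.600, 38.500). A1 meets PM tangentially, so QM is at right angles to PM and since A1 is tangent to BR there, QB ⟂ BR, with radius 6.1, so the center Q sits 6.1 in from both sides at Q = (53.500, 32.400). That places the tangent points at M = (59.600, 32.400) on PM and B = (53.500, 38.500) on BR. Then |DB| = |B − D| = 65.913.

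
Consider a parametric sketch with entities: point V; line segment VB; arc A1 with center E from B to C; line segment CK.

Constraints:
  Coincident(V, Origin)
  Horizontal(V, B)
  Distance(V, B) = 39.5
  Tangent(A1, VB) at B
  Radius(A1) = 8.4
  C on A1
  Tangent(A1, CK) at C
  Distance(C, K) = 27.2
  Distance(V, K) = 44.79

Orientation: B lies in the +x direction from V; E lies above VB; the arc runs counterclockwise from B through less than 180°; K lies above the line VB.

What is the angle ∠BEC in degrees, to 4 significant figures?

130.1°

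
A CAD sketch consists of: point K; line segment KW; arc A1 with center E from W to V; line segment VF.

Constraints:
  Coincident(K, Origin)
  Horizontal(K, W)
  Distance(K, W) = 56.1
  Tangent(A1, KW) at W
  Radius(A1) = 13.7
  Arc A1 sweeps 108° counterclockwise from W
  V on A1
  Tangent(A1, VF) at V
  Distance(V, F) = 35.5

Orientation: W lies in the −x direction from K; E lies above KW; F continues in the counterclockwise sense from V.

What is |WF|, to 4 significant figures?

51.74

K is at the origin; KW is horizontal with |KW| = 56.1 and W on the −x side, so W = (-56.10, 0.000). A1 meets KW tangentially, so EW is at right angles to KW, so E = W + (0, 13.7) = (-56.10, 13.70). On A1, W sits at bearing -90° from E; a 108° counterclockwise sweep puts V at bearing 18°, so V = E + 13.7·(cos 18°, sin 18°) = (-43.07, 17.93). A1 meets VF tangentially, so EV is at right angles to VF, so VF runs along (−sin 18°, cos 18°); with |VF| = 35.5, F = (-54.04, 51.70). Then |WF| = |F − W| = 51.74.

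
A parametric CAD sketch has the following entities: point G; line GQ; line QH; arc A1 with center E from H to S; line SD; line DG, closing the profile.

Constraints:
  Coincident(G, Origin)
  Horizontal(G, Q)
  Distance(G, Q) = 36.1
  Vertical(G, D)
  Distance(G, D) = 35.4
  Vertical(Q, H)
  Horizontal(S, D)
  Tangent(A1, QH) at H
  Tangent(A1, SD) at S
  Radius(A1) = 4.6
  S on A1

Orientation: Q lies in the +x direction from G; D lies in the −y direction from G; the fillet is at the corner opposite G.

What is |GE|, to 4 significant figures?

44.06

G is at the origin; GQ is horizontal with |GQ| = 36.1 and Q on the +x side, so Q = (36.10, 0.000). GD is vertical with |GD| = 35.4 and D on the −y side, so D = (0.000, -35.40). The virtual corner opposite G is at (36.10, -35.40). The tangent condition forces EH to be normal to QH and A1 meets SD tangentially, so ES is at right angles to SD, with radius 4.6, so the center E sits 4.6 in from both sides at E = (31.50, -30.80). Then |GE| = |E − G| = 44.06.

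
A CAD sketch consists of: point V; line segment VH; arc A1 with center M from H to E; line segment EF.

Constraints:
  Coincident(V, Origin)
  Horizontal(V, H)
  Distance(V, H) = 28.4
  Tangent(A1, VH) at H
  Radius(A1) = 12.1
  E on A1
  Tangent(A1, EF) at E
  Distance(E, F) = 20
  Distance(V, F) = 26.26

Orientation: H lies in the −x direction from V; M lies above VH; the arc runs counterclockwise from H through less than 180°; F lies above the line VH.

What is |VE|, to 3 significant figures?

18.8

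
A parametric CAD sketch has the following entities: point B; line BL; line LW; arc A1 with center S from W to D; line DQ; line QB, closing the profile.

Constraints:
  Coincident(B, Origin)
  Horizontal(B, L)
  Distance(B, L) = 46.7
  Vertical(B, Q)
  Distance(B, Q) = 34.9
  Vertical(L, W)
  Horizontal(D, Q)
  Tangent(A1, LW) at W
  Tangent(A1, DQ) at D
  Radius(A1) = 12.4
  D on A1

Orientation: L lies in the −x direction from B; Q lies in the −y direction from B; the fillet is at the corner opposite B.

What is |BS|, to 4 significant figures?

41.02

B and Q share the same x with |BQ| = 34.9 and Q on the −y side, so Q = (0.000, -34.90). The virtual corner opposite B is at (-46.70, -34.90). The tangent condition forces SW to be normal to LW and since A1 is tangent to DQ there, SD ⟂ DQ, with radius 12.4, so the center S sits 12.4 in from both sides at S = (-34.30, -22.50). Then |BS| = |S − B| = 41.02.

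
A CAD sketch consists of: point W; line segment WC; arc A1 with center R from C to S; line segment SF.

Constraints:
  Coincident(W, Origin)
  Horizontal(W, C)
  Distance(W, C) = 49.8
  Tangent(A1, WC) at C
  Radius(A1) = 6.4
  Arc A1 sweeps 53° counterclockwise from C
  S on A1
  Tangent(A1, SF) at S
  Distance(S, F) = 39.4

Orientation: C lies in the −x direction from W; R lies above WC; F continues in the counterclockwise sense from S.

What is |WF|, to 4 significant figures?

39.96

W is at the origin; WC is horizontal with |WC| = 49.8 and C on the −x side, so C = (-49.80, 0.000). The tangent condition forces RC to be normal to WC, so R = C + (0, 6.4) = (-49.80, 6.400). On A1, C sits at bearing -90° from R; a 53° counterclockwise sweep puts S at bearing -37°, so S = R + 6.4·(cos -37°, sin -37°) = (-44.69, 2.548). Since A1 is tangent to SF there, RS ⟂ SF, so SF runs along (−sin -37°, cos -37°); with |SF| = 39.4, F = (-20.98, 34.01). Then |WF| = |F − W| = 39.96.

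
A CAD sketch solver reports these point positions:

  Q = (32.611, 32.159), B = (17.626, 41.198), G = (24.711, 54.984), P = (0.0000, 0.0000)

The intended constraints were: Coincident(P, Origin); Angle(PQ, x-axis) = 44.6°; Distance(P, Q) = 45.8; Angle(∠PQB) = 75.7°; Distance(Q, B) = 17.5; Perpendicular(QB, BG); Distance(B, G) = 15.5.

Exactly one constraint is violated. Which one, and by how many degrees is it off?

Perpendicular(QB, BG) — off by 3.90°.

P = (0.00, 0.00) ✓; PQ at 44.60° ✓; |PQ| = 45.80 ✓; ∠PQB = 75.70° ✓; |QB| = 17.50 ✓; ∠(QB, BG) = 86.10° ✗; |BG| = 15.50 ✓.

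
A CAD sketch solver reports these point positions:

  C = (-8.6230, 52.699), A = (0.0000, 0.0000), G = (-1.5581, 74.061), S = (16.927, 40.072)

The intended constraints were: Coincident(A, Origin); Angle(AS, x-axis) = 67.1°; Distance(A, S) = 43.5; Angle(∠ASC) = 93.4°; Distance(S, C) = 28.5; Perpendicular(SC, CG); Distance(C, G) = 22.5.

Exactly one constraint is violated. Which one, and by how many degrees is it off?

Perpendicular(SC, CG) — off by 8.00°.

A = (0.00, 0.00) ✓; AS at 67.10° ✓; |AS| = 43.50 ✓; ∠ASC = 93.40° ✓; |SC| = 28.50 ✓; ∠(SC, CG) = 82.00° ✗; |CG| = 22.50 ✓.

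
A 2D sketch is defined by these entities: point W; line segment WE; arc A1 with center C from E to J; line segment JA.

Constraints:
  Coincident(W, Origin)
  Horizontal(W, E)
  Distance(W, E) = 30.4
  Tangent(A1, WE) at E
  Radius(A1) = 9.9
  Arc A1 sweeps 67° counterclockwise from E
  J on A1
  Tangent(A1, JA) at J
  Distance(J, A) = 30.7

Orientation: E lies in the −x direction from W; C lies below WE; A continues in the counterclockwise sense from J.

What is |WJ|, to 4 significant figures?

39.97

W is at the origin; W and E share the same y with |WE| = 30.4 and E on the −x side, so E = (-30.40, 0.000). A1 meets WE tangentially, so CE is at right angles to WE, so C = E + (0, -9.9) = (-30.40, -9.900). On A1, E sits at bearing 90° from C; a 67° counterclockwise sweep puts J at bearing 157°, so J = C + 9.9·(cos 157°, sin 157°) = (-39.51, -6.032). Then |WJ| = |J − W| = 39.97.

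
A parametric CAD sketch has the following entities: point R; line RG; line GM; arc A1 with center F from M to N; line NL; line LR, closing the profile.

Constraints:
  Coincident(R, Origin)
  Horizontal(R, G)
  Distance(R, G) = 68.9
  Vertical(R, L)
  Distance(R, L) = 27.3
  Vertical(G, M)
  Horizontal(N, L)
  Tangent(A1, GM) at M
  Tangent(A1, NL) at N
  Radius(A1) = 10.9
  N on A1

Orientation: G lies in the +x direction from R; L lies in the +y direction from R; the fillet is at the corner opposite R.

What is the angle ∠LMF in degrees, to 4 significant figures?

8.990°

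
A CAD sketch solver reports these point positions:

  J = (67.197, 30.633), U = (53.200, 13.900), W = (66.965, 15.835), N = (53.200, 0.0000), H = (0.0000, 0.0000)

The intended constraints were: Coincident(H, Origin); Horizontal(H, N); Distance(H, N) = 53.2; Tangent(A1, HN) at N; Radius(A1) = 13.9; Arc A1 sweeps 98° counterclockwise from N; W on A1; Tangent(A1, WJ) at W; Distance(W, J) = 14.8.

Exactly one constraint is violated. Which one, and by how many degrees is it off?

Tangent(A1, WJ) at W — off by 8.90°.

H = (0.00, 0.00) ✓; H.y = 0.00, N.y = 0.00 ✓; |HN| = 53.20 ✓; ∠(UN, NH) = 90.00° ✓; |UN| = 13.90 ✓; bearing(U→W) − bearing(U→N) = 98.00° ✓; |UW| = 13.90 ✓; ∠(UW, WJ) = 98.90° ✗; |WJ| = 14.80 ✓.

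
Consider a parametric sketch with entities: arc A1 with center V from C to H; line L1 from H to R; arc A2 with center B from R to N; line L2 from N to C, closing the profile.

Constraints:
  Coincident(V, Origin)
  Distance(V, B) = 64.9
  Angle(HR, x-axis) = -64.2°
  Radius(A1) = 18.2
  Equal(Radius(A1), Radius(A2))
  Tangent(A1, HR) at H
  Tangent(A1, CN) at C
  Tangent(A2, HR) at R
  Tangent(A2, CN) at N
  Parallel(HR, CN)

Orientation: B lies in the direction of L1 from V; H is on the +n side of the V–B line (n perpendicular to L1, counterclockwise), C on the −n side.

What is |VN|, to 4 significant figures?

67.40

The slot axis is L1's direction at -64.2°, so u = (cos -64.2°, sin -64.2°) = (0.4352, -0.9003) and n = (−sin -64.2°, cos -64.2°) = (0.9003, 0.4352). V is at the origin and B lies 64.9 along u from V, so B = 64.9·u = (28.25, -58.43). Tangency of A1 to both parallel lines with radius 18.2 puts H and C at V ± 18.2·n: H = (16.39, 7.921), C = (-16.39, -7.921). Equal radii place R and N the same way about B: R = B + 18.2·n = (44.63, -50.51), N = B − 18.2·n = (11.86, -66.35). Then |VN| = |N − V| = 67.40.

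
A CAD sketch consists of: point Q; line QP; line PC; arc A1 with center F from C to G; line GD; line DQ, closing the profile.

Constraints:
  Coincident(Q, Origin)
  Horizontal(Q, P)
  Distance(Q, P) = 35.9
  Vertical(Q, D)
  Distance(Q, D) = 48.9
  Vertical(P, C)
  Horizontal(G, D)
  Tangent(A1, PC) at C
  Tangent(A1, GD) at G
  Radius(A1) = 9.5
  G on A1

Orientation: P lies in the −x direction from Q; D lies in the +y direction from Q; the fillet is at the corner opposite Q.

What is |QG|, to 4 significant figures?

55.57

The virtual corner opposite Q is at (-35.90, 48.90). The tangent condition forces FC to be normal to PC and since A1 is tangent to GD there, FG ⟂ GD, with radius 9.5, so the center F sits 9.5 in from both sides at F = (-26.40, 39.40). That places the tangent points at C = (-35.90, 39.40) on PC and G = (-26.40, 48.90) on GD. Then |QG| = |G − Q| = 55.57.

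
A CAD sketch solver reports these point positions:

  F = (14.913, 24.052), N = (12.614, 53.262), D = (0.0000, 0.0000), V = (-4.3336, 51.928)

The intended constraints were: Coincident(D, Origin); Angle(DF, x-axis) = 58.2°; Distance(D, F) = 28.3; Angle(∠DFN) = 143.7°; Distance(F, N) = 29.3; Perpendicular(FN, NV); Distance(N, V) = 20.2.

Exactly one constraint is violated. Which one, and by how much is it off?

Distance(N, V) = 20.2 — off by 3.20.

D = (0.00, 0.00) ✓; DF at 58.20° ✓; |DF| = 28.30 ✓; ∠DFN = 143.7° ✓; |FN| = 29.30 ✓; ∠(FN, NV) = 90.00° ✓; |NV| = 17.00 ✗.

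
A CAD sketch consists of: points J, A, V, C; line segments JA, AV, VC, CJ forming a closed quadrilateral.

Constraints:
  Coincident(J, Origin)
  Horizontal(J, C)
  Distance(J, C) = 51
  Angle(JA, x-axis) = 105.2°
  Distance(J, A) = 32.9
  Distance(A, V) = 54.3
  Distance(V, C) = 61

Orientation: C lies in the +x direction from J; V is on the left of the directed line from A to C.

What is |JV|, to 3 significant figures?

70.7

Checks: |AV| = 54.30 ✓; |VC| = 61.00 ✓.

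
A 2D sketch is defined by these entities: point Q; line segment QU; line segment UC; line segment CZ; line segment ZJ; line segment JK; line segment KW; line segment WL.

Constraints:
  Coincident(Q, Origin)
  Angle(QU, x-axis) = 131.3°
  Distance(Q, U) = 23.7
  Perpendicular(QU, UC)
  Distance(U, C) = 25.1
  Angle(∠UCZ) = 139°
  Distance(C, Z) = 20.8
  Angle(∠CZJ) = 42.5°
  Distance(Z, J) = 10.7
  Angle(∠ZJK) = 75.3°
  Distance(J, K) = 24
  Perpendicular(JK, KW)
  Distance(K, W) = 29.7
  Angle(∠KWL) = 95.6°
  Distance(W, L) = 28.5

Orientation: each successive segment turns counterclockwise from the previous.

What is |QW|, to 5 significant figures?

69.675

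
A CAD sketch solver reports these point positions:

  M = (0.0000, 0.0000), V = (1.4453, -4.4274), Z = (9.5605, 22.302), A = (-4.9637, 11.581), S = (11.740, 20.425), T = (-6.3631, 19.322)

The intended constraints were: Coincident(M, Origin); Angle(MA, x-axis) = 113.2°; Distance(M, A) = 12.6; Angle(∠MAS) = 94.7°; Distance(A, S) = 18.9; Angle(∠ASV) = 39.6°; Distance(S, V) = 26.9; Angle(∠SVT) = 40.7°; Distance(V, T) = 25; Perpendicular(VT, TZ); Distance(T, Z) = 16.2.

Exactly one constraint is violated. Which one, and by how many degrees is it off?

Perpendicular(VT, TZ) — off by 7.60°.

M = (0.00, 0.00) ✓; MA at 113.2° ✓; |MA| = 12.60 ✓; ∠MAS = 94.70° ✓; |AS| = 18.90 ✓; ∠ASV = 39.60° ✓; |SV| = 26.90 ✓; ∠SVT = 40.70° ✓; |VT| = 25.00 ✓; ∠(VT, TZ) = 97.60° ✗; |TZ| = 16.20 ✓.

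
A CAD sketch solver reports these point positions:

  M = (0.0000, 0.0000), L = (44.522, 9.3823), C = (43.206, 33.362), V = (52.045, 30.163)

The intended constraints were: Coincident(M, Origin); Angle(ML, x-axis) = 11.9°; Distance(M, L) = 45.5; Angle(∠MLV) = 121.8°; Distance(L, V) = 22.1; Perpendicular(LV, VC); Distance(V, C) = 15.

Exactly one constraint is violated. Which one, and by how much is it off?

Distance(V, C) = 15 — off by 5.60.

M = (0.00, 0.00) ✓; ML at 11.90° ✓; |ML| = 45.50 ✓; ∠MLV = 121.8° ✓; |LV| = 22.10 ✓; ∠(LV, VC) = 90.01° ✓; |VC| = 9.400 ✗.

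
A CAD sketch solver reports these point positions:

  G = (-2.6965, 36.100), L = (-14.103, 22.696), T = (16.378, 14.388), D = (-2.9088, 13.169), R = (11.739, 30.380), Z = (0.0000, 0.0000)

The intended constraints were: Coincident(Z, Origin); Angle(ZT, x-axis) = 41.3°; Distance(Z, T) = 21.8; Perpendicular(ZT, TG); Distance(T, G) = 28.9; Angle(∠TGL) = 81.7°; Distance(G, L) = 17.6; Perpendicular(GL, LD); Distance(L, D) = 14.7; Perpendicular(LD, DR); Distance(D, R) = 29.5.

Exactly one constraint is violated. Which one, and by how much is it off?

Distance(D, R) = 29.5 — off by 6.90.

Z = (0.00, 0.00) ✓; ZT at 41.30° ✓; |ZT| = 21.80 ✓; ∠(ZT, TG) = 90.00° ✓; |TG| = 28.90 ✓; ∠TGL = 81.70° ✓; |GL| = 17.60 ✓; ∠(GL, LD) = 90.00° ✓; |LD| = 14.70 ✓; ∠(LD, DR) = 90.00° ✓; |DR| = 22.60 ✗.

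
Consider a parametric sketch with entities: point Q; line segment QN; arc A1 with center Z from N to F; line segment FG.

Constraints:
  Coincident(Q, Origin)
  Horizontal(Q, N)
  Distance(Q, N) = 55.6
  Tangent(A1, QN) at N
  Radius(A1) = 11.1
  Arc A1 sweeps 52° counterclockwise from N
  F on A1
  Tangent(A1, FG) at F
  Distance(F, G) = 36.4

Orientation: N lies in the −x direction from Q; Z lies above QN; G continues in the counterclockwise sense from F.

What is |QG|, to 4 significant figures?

41.03

Q is at the origin; QN is horizontal with |QN| = 55.6 and N on the −x side, so N = (-55.60, 0.000). Tangency of A1 to QN means the radius ZN is perpendicular to QN, so Z = N + (0, 11.1) = (-55.60, 11.10). On A1, N sits at bearing -90° from Z; a 52° counterclockwise sweep puts F at bearing -38°, so F = Z + 11.1·(cos -38°, sin -38°) = (-46.85, 4.266). A1 meets FG tangentially, so ZF is at right angles to FG, so FG runs along (−sin -38°, cos -38°); with |FG| = 36.4, G = (-24.44, 32.95). Then |QG| = |G − Q| = 41.03.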